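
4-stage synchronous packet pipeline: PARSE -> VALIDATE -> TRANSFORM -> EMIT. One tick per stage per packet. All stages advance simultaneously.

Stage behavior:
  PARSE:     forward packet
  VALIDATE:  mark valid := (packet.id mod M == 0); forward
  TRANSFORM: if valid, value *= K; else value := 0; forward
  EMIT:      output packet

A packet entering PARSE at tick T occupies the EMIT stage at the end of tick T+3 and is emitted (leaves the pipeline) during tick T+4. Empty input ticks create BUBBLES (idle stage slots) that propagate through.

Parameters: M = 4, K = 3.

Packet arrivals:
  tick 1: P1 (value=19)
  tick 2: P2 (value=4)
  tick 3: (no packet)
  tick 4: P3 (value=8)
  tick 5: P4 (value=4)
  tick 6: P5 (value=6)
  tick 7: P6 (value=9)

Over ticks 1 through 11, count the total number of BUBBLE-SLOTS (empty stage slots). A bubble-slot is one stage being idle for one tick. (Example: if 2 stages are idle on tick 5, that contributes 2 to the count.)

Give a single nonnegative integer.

Answer: 20

Derivation:
Tick 1: [PARSE:P1(v=19,ok=F), VALIDATE:-, TRANSFORM:-, EMIT:-] out:-; bubbles=3
Tick 2: [PARSE:P2(v=4,ok=F), VALIDATE:P1(v=19,ok=F), TRANSFORM:-, EMIT:-] out:-; bubbles=2
Tick 3: [PARSE:-, VALIDATE:P2(v=4,ok=F), TRANSFORM:P1(v=0,ok=F), EMIT:-] out:-; bubbles=2
Tick 4: [PARSE:P3(v=8,ok=F), VALIDATE:-, TRANSFORM:P2(v=0,ok=F), EMIT:P1(v=0,ok=F)] out:-; bubbles=1
Tick 5: [PARSE:P4(v=4,ok=F), VALIDATE:P3(v=8,ok=F), TRANSFORM:-, EMIT:P2(v=0,ok=F)] out:P1(v=0); bubbles=1
Tick 6: [PARSE:P5(v=6,ok=F), VALIDATE:P4(v=4,ok=T), TRANSFORM:P3(v=0,ok=F), EMIT:-] out:P2(v=0); bubbles=1
Tick 7: [PARSE:P6(v=9,ok=F), VALIDATE:P5(v=6,ok=F), TRANSFORM:P4(v=12,ok=T), EMIT:P3(v=0,ok=F)] out:-; bubbles=0
Tick 8: [PARSE:-, VALIDATE:P6(v=9,ok=F), TRANSFORM:P5(v=0,ok=F), EMIT:P4(v=12,ok=T)] out:P3(v=0); bubbles=1
Tick 9: [PARSE:-, VALIDATE:-, TRANSFORM:P6(v=0,ok=F), EMIT:P5(v=0,ok=F)] out:P4(v=12); bubbles=2
Tick 10: [PARSE:-, VALIDATE:-, TRANSFORM:-, EMIT:P6(v=0,ok=F)] out:P5(v=0); bubbles=3
Tick 11: [PARSE:-, VALIDATE:-, TRANSFORM:-, EMIT:-] out:P6(v=0); bubbles=4
Total bubble-slots: 20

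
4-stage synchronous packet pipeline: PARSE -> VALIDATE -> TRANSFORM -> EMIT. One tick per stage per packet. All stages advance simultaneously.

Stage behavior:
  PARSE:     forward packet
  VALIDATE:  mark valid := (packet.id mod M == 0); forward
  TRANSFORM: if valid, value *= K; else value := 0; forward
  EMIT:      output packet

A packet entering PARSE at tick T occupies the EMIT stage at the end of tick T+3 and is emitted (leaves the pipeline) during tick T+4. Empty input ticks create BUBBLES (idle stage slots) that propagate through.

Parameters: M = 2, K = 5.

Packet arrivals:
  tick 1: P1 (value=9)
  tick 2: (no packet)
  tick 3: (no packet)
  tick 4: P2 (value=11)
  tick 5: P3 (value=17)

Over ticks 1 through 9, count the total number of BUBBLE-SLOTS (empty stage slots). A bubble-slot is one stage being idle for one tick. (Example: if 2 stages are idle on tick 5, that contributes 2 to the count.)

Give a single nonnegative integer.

Tick 1: [PARSE:P1(v=9,ok=F), VALIDATE:-, TRANSFORM:-, EMIT:-] out:-; bubbles=3
Tick 2: [PARSE:-, VALIDATE:P1(v=9,ok=F), TRANSFORM:-, EMIT:-] out:-; bubbles=3
Tick 3: [PARSE:-, VALIDATE:-, TRANSFORM:P1(v=0,ok=F), EMIT:-] out:-; bubbles=3
Tick 4: [PARSE:P2(v=11,ok=F), VALIDATE:-, TRANSFORM:-, EMIT:P1(v=0,ok=F)] out:-; bubbles=2
Tick 5: [PARSE:P3(v=17,ok=F), VALIDATE:P2(v=11,ok=T), TRANSFORM:-, EMIT:-] out:P1(v=0); bubbles=2
Tick 6: [PARSE:-, VALIDATE:P3(v=17,ok=F), TRANSFORM:P2(v=55,ok=T), EMIT:-] out:-; bubbles=2
Tick 7: [PARSE:-, VALIDATE:-, TRANSFORM:P3(v=0,ok=F), EMIT:P2(v=55,ok=T)] out:-; bubbles=2
Tick 8: [PARSE:-, VALIDATE:-, TRANSFORM:-, EMIT:P3(v=0,ok=F)] out:P2(v=55); bubbles=3
Tick 9: [PARSE:-, VALIDATE:-, TRANSFORM:-, EMIT:-] out:P3(v=0); bubbles=4
Total bubble-slots: 24

Answer: 24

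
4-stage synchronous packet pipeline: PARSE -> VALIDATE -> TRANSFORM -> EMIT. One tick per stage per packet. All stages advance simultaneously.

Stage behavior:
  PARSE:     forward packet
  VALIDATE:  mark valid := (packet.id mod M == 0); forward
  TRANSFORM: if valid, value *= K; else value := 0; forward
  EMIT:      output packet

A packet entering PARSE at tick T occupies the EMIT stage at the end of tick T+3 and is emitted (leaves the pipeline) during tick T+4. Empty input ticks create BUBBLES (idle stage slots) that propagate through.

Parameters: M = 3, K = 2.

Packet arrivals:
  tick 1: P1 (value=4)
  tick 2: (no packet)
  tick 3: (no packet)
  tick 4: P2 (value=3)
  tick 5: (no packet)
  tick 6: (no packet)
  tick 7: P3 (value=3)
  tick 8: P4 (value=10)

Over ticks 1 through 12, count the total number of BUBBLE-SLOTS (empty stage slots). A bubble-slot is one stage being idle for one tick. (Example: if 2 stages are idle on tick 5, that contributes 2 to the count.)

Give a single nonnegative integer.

Tick 1: [PARSE:P1(v=4,ok=F), VALIDATE:-, TRANSFORM:-, EMIT:-] out:-; bubbles=3
Tick 2: [PARSE:-, VALIDATE:P1(v=4,ok=F), TRANSFORM:-, EMIT:-] out:-; bubbles=3
Tick 3: [PARSE:-, VALIDATE:-, TRANSFORM:P1(v=0,ok=F), EMIT:-] out:-; bubbles=3
Tick 4: [PARSE:P2(v=3,ok=F), VALIDATE:-, TRANSFORM:-, EMIT:P1(v=0,ok=F)] out:-; bubbles=2
Tick 5: [PARSE:-, VALIDATE:P2(v=3,ok=F), TRANSFORM:-, EMIT:-] out:P1(v=0); bubbles=3
Tick 6: [PARSE:-, VALIDATE:-, TRANSFORM:P2(v=0,ok=F), EMIT:-] out:-; bubbles=3
Tick 7: [PARSE:P3(v=3,ok=F), VALIDATE:-, TRANSFORM:-, EMIT:P2(v=0,ok=F)] out:-; bubbles=2
Tick 8: [PARSE:P4(v=10,ok=F), VALIDATE:P3(v=3,ok=T), TRANSFORM:-, EMIT:-] out:P2(v=0); bubbles=2
Tick 9: [PARSE:-, VALIDATE:P4(v=10,ok=F), TRANSFORM:P3(v=6,ok=T), EMIT:-] out:-; bubbles=2
Tick 10: [PARSE:-, VALIDATE:-, TRANSFORM:P4(v=0,ok=F), EMIT:P3(v=6,ok=T)] out:-; bubbles=2
Tick 11: [PARSE:-, VALIDATE:-, TRANSFORM:-, EMIT:P4(v=0,ok=F)] out:P3(v=6); bubbles=3
Tick 12: [PARSE:-, VALIDATE:-, TRANSFORM:-, EMIT:-] out:P4(v=0); bubbles=4
Total bubble-slots: 32

Answer: 32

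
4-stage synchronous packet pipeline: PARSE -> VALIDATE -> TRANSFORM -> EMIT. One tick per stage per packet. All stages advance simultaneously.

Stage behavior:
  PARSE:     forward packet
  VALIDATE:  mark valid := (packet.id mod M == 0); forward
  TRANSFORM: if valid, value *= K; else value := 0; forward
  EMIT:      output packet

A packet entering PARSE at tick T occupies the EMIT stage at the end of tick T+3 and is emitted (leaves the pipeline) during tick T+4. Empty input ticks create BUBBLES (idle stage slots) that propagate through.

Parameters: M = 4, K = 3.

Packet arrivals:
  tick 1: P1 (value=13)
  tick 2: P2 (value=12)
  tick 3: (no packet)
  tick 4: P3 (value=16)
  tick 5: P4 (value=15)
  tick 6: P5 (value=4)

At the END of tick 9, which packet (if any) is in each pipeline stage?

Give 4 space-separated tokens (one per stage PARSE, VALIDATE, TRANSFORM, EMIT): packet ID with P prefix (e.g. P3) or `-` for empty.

Answer: - - - P5

Derivation:
Tick 1: [PARSE:P1(v=13,ok=F), VALIDATE:-, TRANSFORM:-, EMIT:-] out:-; in:P1
Tick 2: [PARSE:P2(v=12,ok=F), VALIDATE:P1(v=13,ok=F), TRANSFORM:-, EMIT:-] out:-; in:P2
Tick 3: [PARSE:-, VALIDATE:P2(v=12,ok=F), TRANSFORM:P1(v=0,ok=F), EMIT:-] out:-; in:-
Tick 4: [PARSE:P3(v=16,ok=F), VALIDATE:-, TRANSFORM:P2(v=0,ok=F), EMIT:P1(v=0,ok=F)] out:-; in:P3
Tick 5: [PARSE:P4(v=15,ok=F), VALIDATE:P3(v=16,ok=F), TRANSFORM:-, EMIT:P2(v=0,ok=F)] out:P1(v=0); in:P4
Tick 6: [PARSE:P5(v=4,ok=F), VALIDATE:P4(v=15,ok=T), TRANSFORM:P3(v=0,ok=F), EMIT:-] out:P2(v=0); in:P5
Tick 7: [PARSE:-, VALIDATE:P5(v=4,ok=F), TRANSFORM:P4(v=45,ok=T), EMIT:P3(v=0,ok=F)] out:-; in:-
Tick 8: [PARSE:-, VALIDATE:-, TRANSFORM:P5(v=0,ok=F), EMIT:P4(v=45,ok=T)] out:P3(v=0); in:-
Tick 9: [PARSE:-, VALIDATE:-, TRANSFORM:-, EMIT:P5(v=0,ok=F)] out:P4(v=45); in:-
At end of tick 9: ['-', '-', '-', 'P5']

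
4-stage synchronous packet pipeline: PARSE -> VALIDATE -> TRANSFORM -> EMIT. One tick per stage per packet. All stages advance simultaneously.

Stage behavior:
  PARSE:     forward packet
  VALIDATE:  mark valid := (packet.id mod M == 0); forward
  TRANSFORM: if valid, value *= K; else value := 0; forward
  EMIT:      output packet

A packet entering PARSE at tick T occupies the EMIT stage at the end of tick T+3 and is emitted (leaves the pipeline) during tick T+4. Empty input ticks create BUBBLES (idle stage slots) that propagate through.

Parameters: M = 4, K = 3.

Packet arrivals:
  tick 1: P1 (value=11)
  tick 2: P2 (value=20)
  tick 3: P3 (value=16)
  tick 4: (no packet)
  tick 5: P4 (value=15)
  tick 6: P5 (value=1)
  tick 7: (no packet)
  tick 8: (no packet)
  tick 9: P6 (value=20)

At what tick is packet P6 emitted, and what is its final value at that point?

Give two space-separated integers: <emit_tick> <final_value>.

Answer: 13 0

Derivation:
Tick 1: [PARSE:P1(v=11,ok=F), VALIDATE:-, TRANSFORM:-, EMIT:-] out:-; in:P1
Tick 2: [PARSE:P2(v=20,ok=F), VALIDATE:P1(v=11,ok=F), TRANSFORM:-, EMIT:-] out:-; in:P2
Tick 3: [PARSE:P3(v=16,ok=F), VALIDATE:P2(v=20,ok=F), TRANSFORM:P1(v=0,ok=F), EMIT:-] out:-; in:P3
Tick 4: [PARSE:-, VALIDATE:P3(v=16,ok=F), TRANSFORM:P2(v=0,ok=F), EMIT:P1(v=0,ok=F)] out:-; in:-
Tick 5: [PARSE:P4(v=15,ok=F), VALIDATE:-, TRANSFORM:P3(v=0,ok=F), EMIT:P2(v=0,ok=F)] out:P1(v=0); in:P4
Tick 6: [PARSE:P5(v=1,ok=F), VALIDATE:P4(v=15,ok=T), TRANSFORM:-, EMIT:P3(v=0,ok=F)] out:P2(v=0); in:P5
Tick 7: [PARSE:-, VALIDATE:P5(v=1,ok=F), TRANSFORM:P4(v=45,ok=T), EMIT:-] out:P3(v=0); in:-
Tick 8: [PARSE:-, VALIDATE:-, TRANSFORM:P5(v=0,ok=F), EMIT:P4(v=45,ok=T)] out:-; in:-
Tick 9: [PARSE:P6(v=20,ok=F), VALIDATE:-, TRANSFORM:-, EMIT:P5(v=0,ok=F)] out:P4(v=45); in:P6
Tick 10: [PARSE:-, VALIDATE:P6(v=20,ok=F), TRANSFORM:-, EMIT:-] out:P5(v=0); in:-
Tick 11: [PARSE:-, VALIDATE:-, TRANSFORM:P6(v=0,ok=F), EMIT:-] out:-; in:-
Tick 12: [PARSE:-, VALIDATE:-, TRANSFORM:-, EMIT:P6(v=0,ok=F)] out:-; in:-
Tick 13: [PARSE:-, VALIDATE:-, TRANSFORM:-, EMIT:-] out:P6(v=0); in:-
P6: arrives tick 9, valid=False (id=6, id%4=2), emit tick 13, final value 0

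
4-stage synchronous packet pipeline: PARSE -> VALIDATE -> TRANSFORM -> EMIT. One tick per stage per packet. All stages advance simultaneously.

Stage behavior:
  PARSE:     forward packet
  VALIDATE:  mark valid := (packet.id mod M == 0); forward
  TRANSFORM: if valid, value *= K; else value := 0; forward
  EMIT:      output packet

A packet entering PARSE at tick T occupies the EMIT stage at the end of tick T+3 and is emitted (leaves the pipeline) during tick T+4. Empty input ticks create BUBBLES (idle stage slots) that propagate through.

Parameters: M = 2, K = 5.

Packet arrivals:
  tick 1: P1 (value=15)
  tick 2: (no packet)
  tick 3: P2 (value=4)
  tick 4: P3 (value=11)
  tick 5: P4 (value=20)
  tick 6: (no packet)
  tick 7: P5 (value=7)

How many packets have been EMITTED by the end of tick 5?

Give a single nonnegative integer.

Answer: 1

Derivation:
Tick 1: [PARSE:P1(v=15,ok=F), VALIDATE:-, TRANSFORM:-, EMIT:-] out:-; in:P1
Tick 2: [PARSE:-, VALIDATE:P1(v=15,ok=F), TRANSFORM:-, EMIT:-] out:-; in:-
Tick 3: [PARSE:P2(v=4,ok=F), VALIDATE:-, TRANSFORM:P1(v=0,ok=F), EMIT:-] out:-; in:P2
Tick 4: [PARSE:P3(v=11,ok=F), VALIDATE:P2(v=4,ok=T), TRANSFORM:-, EMIT:P1(v=0,ok=F)] out:-; in:P3
Tick 5: [PARSE:P4(v=20,ok=F), VALIDATE:P3(v=11,ok=F), TRANSFORM:P2(v=20,ok=T), EMIT:-] out:P1(v=0); in:P4
Emitted by tick 5: ['P1']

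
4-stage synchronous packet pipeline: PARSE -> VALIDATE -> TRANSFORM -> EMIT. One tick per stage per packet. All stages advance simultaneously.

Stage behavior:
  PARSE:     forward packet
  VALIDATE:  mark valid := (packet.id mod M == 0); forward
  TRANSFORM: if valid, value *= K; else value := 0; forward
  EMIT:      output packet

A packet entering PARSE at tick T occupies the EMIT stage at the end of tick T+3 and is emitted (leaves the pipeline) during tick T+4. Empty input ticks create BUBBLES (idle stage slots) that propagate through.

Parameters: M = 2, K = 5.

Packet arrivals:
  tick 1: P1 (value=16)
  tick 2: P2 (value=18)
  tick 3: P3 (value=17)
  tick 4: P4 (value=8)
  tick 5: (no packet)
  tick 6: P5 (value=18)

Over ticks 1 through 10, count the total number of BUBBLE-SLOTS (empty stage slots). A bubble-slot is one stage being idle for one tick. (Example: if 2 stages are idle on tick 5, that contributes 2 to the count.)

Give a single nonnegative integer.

Tick 1: [PARSE:P1(v=16,ok=F), VALIDATE:-, TRANSFORM:-, EMIT:-] out:-; bubbles=3
Tick 2: [PARSE:P2(v=18,ok=F), VALIDATE:P1(v=16,ok=F), TRANSFORM:-, EMIT:-] out:-; bubbles=2
Tick 3: [PARSE:P3(v=17,ok=F), VALIDATE:P2(v=18,ok=T), TRANSFORM:P1(v=0,ok=F), EMIT:-] out:-; bubbles=1
Tick 4: [PARSE:P4(v=8,ok=F), VALIDATE:P3(v=17,ok=F), TRANSFORM:P2(v=90,ok=T), EMIT:P1(v=0,ok=F)] out:-; bubbles=0
Tick 5: [PARSE:-, VALIDATE:P4(v=8,ok=T), TRANSFORM:P3(v=0,ok=F), EMIT:P2(v=90,ok=T)] out:P1(v=0); bubbles=1
Tick 6: [PARSE:P5(v=18,ok=F), VALIDATE:-, TRANSFORM:P4(v=40,ok=T), EMIT:P3(v=0,ok=F)] out:P2(v=90); bubbles=1
Tick 7: [PARSE:-, VALIDATE:P5(v=18,ok=F), TRANSFORM:-, EMIT:P4(v=40,ok=T)] out:P3(v=0); bubbles=2
Tick 8: [PARSE:-, VALIDATE:-, TRANSFORM:P5(v=0,ok=F), EMIT:-] out:P4(v=40); bubbles=3
Tick 9: [PARSE:-, VALIDATE:-, TRANSFORM:-, EMIT:P5(v=0,ok=F)] out:-; bubbles=3
Tick 10: [PARSE:-, VALIDATE:-, TRANSFORM:-, EMIT:-] out:P5(v=0); bubbles=4
Total bubble-slots: 20

Answer: 20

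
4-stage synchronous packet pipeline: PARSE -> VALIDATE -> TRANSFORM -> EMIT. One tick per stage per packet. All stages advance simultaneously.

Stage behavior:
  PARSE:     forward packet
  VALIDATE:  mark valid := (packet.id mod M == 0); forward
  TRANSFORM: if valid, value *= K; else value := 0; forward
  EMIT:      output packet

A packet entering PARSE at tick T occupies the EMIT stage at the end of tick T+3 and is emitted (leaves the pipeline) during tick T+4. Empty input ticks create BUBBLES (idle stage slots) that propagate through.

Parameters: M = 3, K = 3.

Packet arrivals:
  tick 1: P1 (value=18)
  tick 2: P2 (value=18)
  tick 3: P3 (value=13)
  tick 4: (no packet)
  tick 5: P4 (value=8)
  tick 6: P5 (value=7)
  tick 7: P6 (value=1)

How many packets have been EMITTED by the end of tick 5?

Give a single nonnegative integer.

Answer: 1

Derivation:
Tick 1: [PARSE:P1(v=18,ok=F), VALIDATE:-, TRANSFORM:-, EMIT:-] out:-; in:P1
Tick 2: [PARSE:P2(v=18,ok=F), VALIDATE:P1(v=18,ok=F), TRANSFORM:-, EMIT:-] out:-; in:P2
Tick 3: [PARSE:P3(v=13,ok=F), VALIDATE:P2(v=18,ok=F), TRANSFORM:P1(v=0,ok=F), EMIT:-] out:-; in:P3
Tick 4: [PARSE:-, VALIDATE:P3(v=13,ok=T), TRANSFORM:P2(v=0,ok=F), EMIT:P1(v=0,ok=F)] out:-; in:-
Tick 5: [PARSE:P4(v=8,ok=F), VALIDATE:-, TRANSFORM:P3(v=39,ok=T), EMIT:P2(v=0,ok=F)] out:P1(v=0); in:P4
Emitted by tick 5: ['P1']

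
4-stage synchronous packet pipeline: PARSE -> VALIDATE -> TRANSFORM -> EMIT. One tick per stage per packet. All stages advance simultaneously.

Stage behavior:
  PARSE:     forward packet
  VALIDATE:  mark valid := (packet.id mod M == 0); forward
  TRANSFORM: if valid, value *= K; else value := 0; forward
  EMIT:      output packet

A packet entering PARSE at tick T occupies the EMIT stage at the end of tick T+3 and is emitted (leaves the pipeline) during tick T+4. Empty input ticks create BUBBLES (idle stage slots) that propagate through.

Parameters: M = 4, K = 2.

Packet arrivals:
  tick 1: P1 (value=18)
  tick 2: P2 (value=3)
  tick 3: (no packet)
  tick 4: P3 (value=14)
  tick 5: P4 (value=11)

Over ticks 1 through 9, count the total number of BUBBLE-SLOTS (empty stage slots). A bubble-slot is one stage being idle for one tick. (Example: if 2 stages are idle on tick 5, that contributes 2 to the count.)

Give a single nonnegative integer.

Tick 1: [PARSE:P1(v=18,ok=F), VALIDATE:-, TRANSFORM:-, EMIT:-] out:-; bubbles=3
Tick 2: [PARSE:P2(v=3,ok=F), VALIDATE:P1(v=18,ok=F), TRANSFORM:-, EMIT:-] out:-; bubbles=2
Tick 3: [PARSE:-, VALIDATE:P2(v=3,ok=F), TRANSFORM:P1(v=0,ok=F), EMIT:-] out:-; bubbles=2
Tick 4: [PARSE:P3(v=14,ok=F), VALIDATE:-, TRANSFORM:P2(v=0,ok=F), EMIT:P1(v=0,ok=F)] out:-; bubbles=1
Tick 5: [PARSE:P4(v=11,ok=F), VALIDATE:P3(v=14,ok=F), TRANSFORM:-, EMIT:P2(v=0,ok=F)] out:P1(v=0); bubbles=1
Tick 6: [PARSE:-, VALIDATE:P4(v=11,ok=T), TRANSFORM:P3(v=0,ok=F), EMIT:-] out:P2(v=0); bubbles=2
Tick 7: [PARSE:-, VALIDATE:-, TRANSFORM:P4(v=22,ok=T), EMIT:P3(v=0,ok=F)] out:-; bubbles=2
Tick 8: [PARSE:-, VALIDATE:-, TRANSFORM:-, EMIT:P4(v=22,ok=T)] out:P3(v=0); bubbles=3
Tick 9: [PARSE:-, VALIDATE:-, TRANSFORM:-, EMIT:-] out:P4(v=22); bubbles=4
Total bubble-slots: 20

Answer: 20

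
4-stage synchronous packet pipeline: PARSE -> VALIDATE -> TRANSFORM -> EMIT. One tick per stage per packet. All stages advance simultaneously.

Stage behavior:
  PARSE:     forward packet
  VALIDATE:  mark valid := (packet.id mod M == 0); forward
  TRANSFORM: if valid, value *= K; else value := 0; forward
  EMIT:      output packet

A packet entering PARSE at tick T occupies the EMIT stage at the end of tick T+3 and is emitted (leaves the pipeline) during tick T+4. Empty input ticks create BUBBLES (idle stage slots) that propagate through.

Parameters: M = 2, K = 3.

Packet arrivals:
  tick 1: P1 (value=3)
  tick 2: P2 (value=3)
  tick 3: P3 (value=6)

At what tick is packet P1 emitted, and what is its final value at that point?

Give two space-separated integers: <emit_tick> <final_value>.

Tick 1: [PARSE:P1(v=3,ok=F), VALIDATE:-, TRANSFORM:-, EMIT:-] out:-; in:P1
Tick 2: [PARSE:P2(v=3,ok=F), VALIDATE:P1(v=3,ok=F), TRANSFORM:-, EMIT:-] out:-; in:P2
Tick 3: [PARSE:P3(v=6,ok=F), VALIDATE:P2(v=3,ok=T), TRANSFORM:P1(v=0,ok=F), EMIT:-] out:-; in:P3
Tick 4: [PARSE:-, VALIDATE:P3(v=6,ok=F), TRANSFORM:P2(v=9,ok=T), EMIT:P1(v=0,ok=F)] out:-; in:-
Tick 5: [PARSE:-, VALIDATE:-, TRANSFORM:P3(v=0,ok=F), EMIT:P2(v=9,ok=T)] out:P1(v=0); in:-
Tick 6: [PARSE:-, VALIDATE:-, TRANSFORM:-, EMIT:P3(v=0,ok=F)] out:P2(v=9); in:-
Tick 7: [PARSE:-, VALIDATE:-, TRANSFORM:-, EMIT:-] out:P3(v=0); in:-
P1: arrives tick 1, valid=False (id=1, id%2=1), emit tick 5, final value 0

Answer: 5 0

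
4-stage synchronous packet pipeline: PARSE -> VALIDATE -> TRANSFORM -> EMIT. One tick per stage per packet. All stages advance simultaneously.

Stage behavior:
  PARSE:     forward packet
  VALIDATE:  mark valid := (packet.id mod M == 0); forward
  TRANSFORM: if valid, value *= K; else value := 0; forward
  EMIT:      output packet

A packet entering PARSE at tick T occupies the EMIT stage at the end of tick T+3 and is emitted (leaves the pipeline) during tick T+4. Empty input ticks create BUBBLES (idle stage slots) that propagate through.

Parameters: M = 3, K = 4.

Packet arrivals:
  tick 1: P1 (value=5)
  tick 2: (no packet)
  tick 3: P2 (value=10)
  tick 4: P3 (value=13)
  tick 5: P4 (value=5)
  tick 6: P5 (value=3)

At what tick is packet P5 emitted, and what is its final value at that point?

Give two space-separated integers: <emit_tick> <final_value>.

Answer: 10 0

Derivation:
Tick 1: [PARSE:P1(v=5,ok=F), VALIDATE:-, TRANSFORM:-, EMIT:-] out:-; in:P1
Tick 2: [PARSE:-, VALIDATE:P1(v=5,ok=F), TRANSFORM:-, EMIT:-] out:-; in:-
Tick 3: [PARSE:P2(v=10,ok=F), VALIDATE:-, TRANSFORM:P1(v=0,ok=F), EMIT:-] out:-; in:P2
Tick 4: [PARSE:P3(v=13,ok=F), VALIDATE:P2(v=10,ok=F), TRANSFORM:-, EMIT:P1(v=0,ok=F)] out:-; in:P3
Tick 5: [PARSE:P4(v=5,ok=F), VALIDATE:P3(v=13,ok=T), TRANSFORM:P2(v=0,ok=F), EMIT:-] out:P1(v=0); in:P4
Tick 6: [PARSE:P5(v=3,ok=F), VALIDATE:P4(v=5,ok=F), TRANSFORM:P3(v=52,ok=T), EMIT:P2(v=0,ok=F)] out:-; in:P5
Tick 7: [PARSE:-, VALIDATE:P5(v=3,ok=F), TRANSFORM:P4(v=0,ok=F), EMIT:P3(v=52,ok=T)] out:P2(v=0); in:-
Tick 8: [PARSE:-, VALIDATE:-, TRANSFORM:P5(v=0,ok=F), EMIT:P4(v=0,ok=F)] out:P3(v=52); in:-
Tick 9: [PARSE:-, VALIDATE:-, TRANSFORM:-, EMIT:P5(v=0,ok=F)] out:P4(v=0); in:-
Tick 10: [PARSE:-, VALIDATE:-, TRANSFORM:-, EMIT:-] out:P5(v=0); in:-
P5: arrives tick 6, valid=False (id=5, id%3=2), emit tick 10, final value 0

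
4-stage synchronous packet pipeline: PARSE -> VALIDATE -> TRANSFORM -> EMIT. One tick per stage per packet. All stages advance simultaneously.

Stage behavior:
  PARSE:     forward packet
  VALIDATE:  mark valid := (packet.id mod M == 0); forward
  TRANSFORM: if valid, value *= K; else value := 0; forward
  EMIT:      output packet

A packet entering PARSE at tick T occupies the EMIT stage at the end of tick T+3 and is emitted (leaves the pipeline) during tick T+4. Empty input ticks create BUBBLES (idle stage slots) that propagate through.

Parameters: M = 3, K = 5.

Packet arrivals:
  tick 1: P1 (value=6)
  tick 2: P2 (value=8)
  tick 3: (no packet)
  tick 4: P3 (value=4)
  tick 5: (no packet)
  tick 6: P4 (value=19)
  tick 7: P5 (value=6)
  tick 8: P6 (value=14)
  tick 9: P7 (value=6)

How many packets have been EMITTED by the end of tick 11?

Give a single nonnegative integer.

Answer: 5

Derivation:
Tick 1: [PARSE:P1(v=6,ok=F), VALIDATE:-, TRANSFORM:-, EMIT:-] out:-; in:P1
Tick 2: [PARSE:P2(v=8,ok=F), VALIDATE:P1(v=6,ok=F), TRANSFORM:-, EMIT:-] out:-; in:P2
Tick 3: [PARSE:-, VALIDATE:P2(v=8,ok=F), TRANSFORM:P1(v=0,ok=F), EMIT:-] out:-; in:-
Tick 4: [PARSE:P3(v=4,ok=F), VALIDATE:-, TRANSFORM:P2(v=0,ok=F), EMIT:P1(v=0,ok=F)] out:-; in:P3
Tick 5: [PARSE:-, VALIDATE:P3(v=4,ok=T), TRANSFORM:-, EMIT:P2(v=0,ok=F)] out:P1(v=0); in:-
Tick 6: [PARSE:P4(v=19,ok=F), VALIDATE:-, TRANSFORM:P3(v=20,ok=T), EMIT:-] out:P2(v=0); in:P4
Tick 7: [PARSE:P5(v=6,ok=F), VALIDATE:P4(v=19,ok=F), TRANSFORM:-, EMIT:P3(v=20,ok=T)] out:-; in:P5
Tick 8: [PARSE:P6(v=14,ok=F), VALIDATE:P5(v=6,ok=F), TRANSFORM:P4(v=0,ok=F), EMIT:-] out:P3(v=20); in:P6
Tick 9: [PARSE:P7(v=6,ok=F), VALIDATE:P6(v=14,ok=T), TRANSFORM:P5(v=0,ok=F), EMIT:P4(v=0,ok=F)] out:-; in:P7
Tick 10: [PARSE:-, VALIDATE:P7(v=6,ok=F), TRANSFORM:P6(v=70,ok=T), EMIT:P5(v=0,ok=F)] out:P4(v=0); in:-
Tick 11: [PARSE:-, VALIDATE:-, TRANSFORM:P7(v=0,ok=F), EMIT:P6(v=70,ok=T)] out:P5(v=0); in:-
Emitted by tick 11: ['P1', 'P2', 'P3', 'P4', 'P5']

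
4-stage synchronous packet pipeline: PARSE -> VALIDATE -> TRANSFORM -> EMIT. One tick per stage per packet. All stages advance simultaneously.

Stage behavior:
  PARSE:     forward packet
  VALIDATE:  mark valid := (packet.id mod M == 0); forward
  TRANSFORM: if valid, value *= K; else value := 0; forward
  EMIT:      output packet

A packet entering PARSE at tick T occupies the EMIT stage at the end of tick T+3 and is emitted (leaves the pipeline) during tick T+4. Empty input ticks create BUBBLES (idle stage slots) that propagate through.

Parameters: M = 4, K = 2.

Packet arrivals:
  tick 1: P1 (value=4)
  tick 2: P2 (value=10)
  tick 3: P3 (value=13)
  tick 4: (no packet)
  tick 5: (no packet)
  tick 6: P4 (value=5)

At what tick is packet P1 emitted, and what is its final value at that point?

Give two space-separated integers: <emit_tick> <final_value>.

Tick 1: [PARSE:P1(v=4,ok=F), VALIDATE:-, TRANSFORM:-, EMIT:-] out:-; in:P1
Tick 2: [PARSE:P2(v=10,ok=F), VALIDATE:P1(v=4,ok=F), TRANSFORM:-, EMIT:-] out:-; in:P2
Tick 3: [PARSE:P3(v=13,ok=F), VALIDATE:P2(v=10,ok=F), TRANSFORM:P1(v=0,ok=F), EMIT:-] out:-; in:P3
Tick 4: [PARSE:-, VALIDATE:P3(v=13,ok=F), TRANSFORM:P2(v=0,ok=F), EMIT:P1(v=0,ok=F)] out:-; in:-
Tick 5: [PARSE:-, VALIDATE:-, TRANSFORM:P3(v=0,ok=F), EMIT:P2(v=0,ok=F)] out:P1(v=0); in:-
Tick 6: [PARSE:P4(v=5,ok=F), VALIDATE:-, TRANSFORM:-, EMIT:P3(v=0,ok=F)] out:P2(v=0); in:P4
Tick 7: [PARSE:-, VALIDATE:P4(v=5,ok=T), TRANSFORM:-, EMIT:-] out:P3(v=0); in:-
Tick 8: [PARSE:-, VALIDATE:-, TRANSFORM:P4(v=10,ok=T), EMIT:-] out:-; in:-
Tick 9: [PARSE:-, VALIDATE:-, TRANSFORM:-, EMIT:P4(v=10,ok=T)] out:-; in:-
Tick 10: [PARSE:-, VALIDATE:-, TRANSFORM:-, EMIT:-] out:P4(v=10); in:-
P1: arrives tick 1, valid=False (id=1, id%4=1), emit tick 5, final value 0

Answer: 5 0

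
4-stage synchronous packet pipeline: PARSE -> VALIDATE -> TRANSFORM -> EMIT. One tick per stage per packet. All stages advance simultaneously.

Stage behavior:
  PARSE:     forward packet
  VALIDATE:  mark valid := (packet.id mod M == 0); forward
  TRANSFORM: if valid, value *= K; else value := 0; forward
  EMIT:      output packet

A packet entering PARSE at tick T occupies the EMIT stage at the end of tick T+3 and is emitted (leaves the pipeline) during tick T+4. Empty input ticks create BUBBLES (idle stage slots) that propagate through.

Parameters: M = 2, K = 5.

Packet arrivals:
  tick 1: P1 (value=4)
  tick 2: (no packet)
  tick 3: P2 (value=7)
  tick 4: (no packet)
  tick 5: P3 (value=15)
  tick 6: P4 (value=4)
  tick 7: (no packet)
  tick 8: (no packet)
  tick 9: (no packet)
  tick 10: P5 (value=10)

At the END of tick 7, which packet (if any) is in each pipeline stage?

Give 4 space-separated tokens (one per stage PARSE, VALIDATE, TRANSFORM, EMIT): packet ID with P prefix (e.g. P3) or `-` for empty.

Answer: - P4 P3 -

Derivation:
Tick 1: [PARSE:P1(v=4,ok=F), VALIDATE:-, TRANSFORM:-, EMIT:-] out:-; in:P1
Tick 2: [PARSE:-, VALIDATE:P1(v=4,ok=F), TRANSFORM:-, EMIT:-] out:-; in:-
Tick 3: [PARSE:P2(v=7,ok=F), VALIDATE:-, TRANSFORM:P1(v=0,ok=F), EMIT:-] out:-; in:P2
Tick 4: [PARSE:-, VALIDATE:P2(v=7,ok=T), TRANSFORM:-, EMIT:P1(v=0,ok=F)] out:-; in:-
Tick 5: [PARSE:P3(v=15,ok=F), VALIDATE:-, TRANSFORM:P2(v=35,ok=T), EMIT:-] out:P1(v=0); in:P3
Tick 6: [PARSE:P4(v=4,ok=F), VALIDATE:P3(v=15,ok=F), TRANSFORM:-, EMIT:P2(v=35,ok=T)] out:-; in:P4
Tick 7: [PARSE:-, VALIDATE:P4(v=4,ok=T), TRANSFORM:P3(v=0,ok=F), EMIT:-] out:P2(v=35); in:-
At end of tick 7: ['-', 'P4', 'P3', '-']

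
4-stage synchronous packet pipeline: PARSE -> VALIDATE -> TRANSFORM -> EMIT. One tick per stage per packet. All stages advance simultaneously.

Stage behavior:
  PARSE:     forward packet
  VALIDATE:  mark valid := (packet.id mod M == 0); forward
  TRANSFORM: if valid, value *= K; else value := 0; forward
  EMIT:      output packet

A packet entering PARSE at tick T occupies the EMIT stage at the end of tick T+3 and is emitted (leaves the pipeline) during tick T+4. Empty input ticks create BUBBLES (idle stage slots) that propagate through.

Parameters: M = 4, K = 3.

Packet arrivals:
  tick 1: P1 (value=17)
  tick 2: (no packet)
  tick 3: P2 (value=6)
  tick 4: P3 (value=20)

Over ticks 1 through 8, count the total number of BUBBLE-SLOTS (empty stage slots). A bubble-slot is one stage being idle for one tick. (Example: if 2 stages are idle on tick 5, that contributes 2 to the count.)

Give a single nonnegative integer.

Answer: 20

Derivation:
Tick 1: [PARSE:P1(v=17,ok=F), VALIDATE:-, TRANSFORM:-, EMIT:-] out:-; bubbles=3
Tick 2: [PARSE:-, VALIDATE:P1(v=17,ok=F), TRANSFORM:-, EMIT:-] out:-; bubbles=3
Tick 3: [PARSE:P2(v=6,ok=F), VALIDATE:-, TRANSFORM:P1(v=0,ok=F), EMIT:-] out:-; bubbles=2
Tick 4: [PARSE:P3(v=20,ok=F), VALIDATE:P2(v=6,ok=F), TRANSFORM:-, EMIT:P1(v=0,ok=F)] out:-; bubbles=1
Tick 5: [PARSE:-, VALIDATE:P3(v=20,ok=F), TRANSFORM:P2(v=0,ok=F), EMIT:-] out:P1(v=0); bubbles=2
Tick 6: [PARSE:-, VALIDATE:-, TRANSFORM:P3(v=0,ok=F), EMIT:P2(v=0,ok=F)] out:-; bubbles=2
Tick 7: [PARSE:-, VALIDATE:-, TRANSFORM:-, EMIT:P3(v=0,ok=F)] out:P2(v=0); bubbles=3
Tick 8: [PARSE:-, VALIDATE:-, TRANSFORM:-, EMIT:-] out:P3(v=0); bubbles=4
Total bubble-slots: 20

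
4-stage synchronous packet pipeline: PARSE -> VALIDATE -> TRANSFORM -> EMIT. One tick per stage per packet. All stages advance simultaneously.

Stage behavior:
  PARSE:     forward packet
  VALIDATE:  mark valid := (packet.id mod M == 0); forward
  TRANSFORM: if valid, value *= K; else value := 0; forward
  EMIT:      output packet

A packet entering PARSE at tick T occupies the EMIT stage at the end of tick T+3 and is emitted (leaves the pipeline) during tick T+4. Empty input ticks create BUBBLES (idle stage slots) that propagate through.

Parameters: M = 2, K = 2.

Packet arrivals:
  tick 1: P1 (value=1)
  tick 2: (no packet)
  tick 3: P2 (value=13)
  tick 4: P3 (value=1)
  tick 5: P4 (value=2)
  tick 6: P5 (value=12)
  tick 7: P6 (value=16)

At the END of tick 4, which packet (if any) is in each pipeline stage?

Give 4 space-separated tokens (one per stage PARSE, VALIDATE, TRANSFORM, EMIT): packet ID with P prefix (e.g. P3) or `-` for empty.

Answer: P3 P2 - P1

Derivation:
Tick 1: [PARSE:P1(v=1,ok=F), VALIDATE:-, TRANSFORM:-, EMIT:-] out:-; in:P1
Tick 2: [PARSE:-, VALIDATE:P1(v=1,ok=F), TRANSFORM:-, EMIT:-] out:-; in:-
Tick 3: [PARSE:P2(v=13,ok=F), VALIDATE:-, TRANSFORM:P1(v=0,ok=F), EMIT:-] out:-; in:P2
Tick 4: [PARSE:P3(v=1,ok=F), VALIDATE:P2(v=13,ok=T), TRANSFORM:-, EMIT:P1(v=0,ok=F)] out:-; in:P3
At end of tick 4: ['P3', 'P2', '-', 'P1']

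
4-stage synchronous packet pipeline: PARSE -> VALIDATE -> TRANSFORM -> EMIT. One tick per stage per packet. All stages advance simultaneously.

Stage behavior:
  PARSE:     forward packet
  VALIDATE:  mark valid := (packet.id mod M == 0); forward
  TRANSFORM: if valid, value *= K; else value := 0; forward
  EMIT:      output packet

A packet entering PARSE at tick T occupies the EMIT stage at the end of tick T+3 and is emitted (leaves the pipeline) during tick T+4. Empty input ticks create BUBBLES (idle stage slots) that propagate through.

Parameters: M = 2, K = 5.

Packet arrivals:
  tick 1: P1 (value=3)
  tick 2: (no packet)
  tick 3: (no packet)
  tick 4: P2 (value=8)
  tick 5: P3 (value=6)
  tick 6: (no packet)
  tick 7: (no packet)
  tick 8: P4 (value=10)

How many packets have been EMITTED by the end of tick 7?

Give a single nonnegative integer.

Tick 1: [PARSE:P1(v=3,ok=F), VALIDATE:-, TRANSFORM:-, EMIT:-] out:-; in:P1
Tick 2: [PARSE:-, VALIDATE:P1(v=3,ok=F), TRANSFORM:-, EMIT:-] out:-; in:-
Tick 3: [PARSE:-, VALIDATE:-, TRANSFORM:P1(v=0,ok=F), EMIT:-] out:-; in:-
Tick 4: [PARSE:P2(v=8,ok=F), VALIDATE:-, TRANSFORM:-, EMIT:P1(v=0,ok=F)] out:-; in:P2
Tick 5: [PARSE:P3(v=6,ok=F), VALIDATE:P2(v=8,ok=T), TRANSFORM:-, EMIT:-] out:P1(v=0); in:P3
Tick 6: [PARSE:-, VALIDATE:P3(v=6,ok=F), TRANSFORM:P2(v=40,ok=T), EMIT:-] out:-; in:-
Tick 7: [PARSE:-, VALIDATE:-, TRANSFORM:P3(v=0,ok=F), EMIT:P2(v=40,ok=T)] out:-; in:-
Emitted by tick 7: ['P1']

Answer: 1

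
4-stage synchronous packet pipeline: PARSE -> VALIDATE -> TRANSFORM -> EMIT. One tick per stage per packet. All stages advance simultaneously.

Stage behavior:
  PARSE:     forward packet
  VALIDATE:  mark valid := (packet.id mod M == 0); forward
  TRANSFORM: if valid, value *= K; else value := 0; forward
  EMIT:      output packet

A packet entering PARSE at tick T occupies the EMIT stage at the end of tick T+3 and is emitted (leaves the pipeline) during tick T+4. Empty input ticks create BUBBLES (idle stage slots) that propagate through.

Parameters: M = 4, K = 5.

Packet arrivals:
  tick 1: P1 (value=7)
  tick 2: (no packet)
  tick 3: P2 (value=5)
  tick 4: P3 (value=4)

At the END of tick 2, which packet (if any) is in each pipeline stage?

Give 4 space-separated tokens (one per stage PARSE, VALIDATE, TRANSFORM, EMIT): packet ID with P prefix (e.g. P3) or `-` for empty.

Tick 1: [PARSE:P1(v=7,ok=F), VALIDATE:-, TRANSFORM:-, EMIT:-] out:-; in:P1
Tick 2: [PARSE:-, VALIDATE:P1(v=7,ok=F), TRANSFORM:-, EMIT:-] out:-; in:-
At end of tick 2: ['-', 'P1', '-', '-']

Answer: - P1 - -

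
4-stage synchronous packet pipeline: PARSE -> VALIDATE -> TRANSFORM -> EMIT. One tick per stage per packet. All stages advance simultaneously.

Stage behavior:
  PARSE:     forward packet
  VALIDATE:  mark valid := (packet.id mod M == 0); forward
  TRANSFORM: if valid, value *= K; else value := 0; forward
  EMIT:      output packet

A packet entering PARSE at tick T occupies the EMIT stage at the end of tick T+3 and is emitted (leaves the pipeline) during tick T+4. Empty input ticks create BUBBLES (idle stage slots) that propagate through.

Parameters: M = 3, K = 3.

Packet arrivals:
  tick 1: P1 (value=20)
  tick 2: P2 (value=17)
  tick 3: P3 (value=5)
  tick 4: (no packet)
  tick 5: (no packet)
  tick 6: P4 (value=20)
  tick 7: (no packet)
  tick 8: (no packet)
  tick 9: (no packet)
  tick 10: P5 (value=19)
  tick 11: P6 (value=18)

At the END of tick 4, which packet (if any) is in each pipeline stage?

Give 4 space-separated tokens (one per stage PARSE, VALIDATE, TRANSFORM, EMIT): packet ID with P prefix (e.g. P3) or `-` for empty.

Tick 1: [PARSE:P1(v=20,ok=F), VALIDATE:-, TRANSFORM:-, EMIT:-] out:-; in:P1
Tick 2: [PARSE:P2(v=17,ok=F), VALIDATE:P1(v=20,ok=F), TRANSFORM:-, EMIT:-] out:-; in:P2
Tick 3: [PARSE:P3(v=5,ok=F), VALIDATE:P2(v=17,ok=F), TRANSFORM:P1(v=0,ok=F), EMIT:-] out:-; in:P3
Tick 4: [PARSE:-, VALIDATE:P3(v=5,ok=T), TRANSFORM:P2(v=0,ok=F), EMIT:P1(v=0,ok=F)] out:-; in:-
At end of tick 4: ['-', 'P3', 'P2', 'P1']

Answer: - P3 P2 P1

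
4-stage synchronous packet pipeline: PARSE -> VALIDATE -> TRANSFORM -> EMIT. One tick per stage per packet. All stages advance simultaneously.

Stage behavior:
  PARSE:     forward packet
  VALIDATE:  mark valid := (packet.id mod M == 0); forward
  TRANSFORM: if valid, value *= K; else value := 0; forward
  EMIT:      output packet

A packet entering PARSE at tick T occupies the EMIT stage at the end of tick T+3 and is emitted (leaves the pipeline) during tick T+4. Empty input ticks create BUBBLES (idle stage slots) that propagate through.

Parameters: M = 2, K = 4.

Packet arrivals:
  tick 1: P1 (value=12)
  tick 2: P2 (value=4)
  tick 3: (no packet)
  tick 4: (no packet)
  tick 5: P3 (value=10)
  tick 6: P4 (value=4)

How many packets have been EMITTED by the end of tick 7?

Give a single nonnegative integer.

Answer: 2

Derivation:
Tick 1: [PARSE:P1(v=12,ok=F), VALIDATE:-, TRANSFORM:-, EMIT:-] out:-; in:P1
Tick 2: [PARSE:P2(v=4,ok=F), VALIDATE:P1(v=12,ok=F), TRANSFORM:-, EMIT:-] out:-; in:P2
Tick 3: [PARSE:-, VALIDATE:P2(v=4,ok=T), TRANSFORM:P1(v=0,ok=F), EMIT:-] out:-; in:-
Tick 4: [PARSE:-, VALIDATE:-, TRANSFORM:P2(v=16,ok=T), EMIT:P1(v=0,ok=F)] out:-; in:-
Tick 5: [PARSE:P3(v=10,ok=F), VALIDATE:-, TRANSFORM:-, EMIT:P2(v=16,ok=T)] out:P1(v=0); in:P3
Tick 6: [PARSE:P4(v=4,ok=F), VALIDATE:P3(v=10,ok=F), TRANSFORM:-, EMIT:-] out:P2(v=16); in:P4
Tick 7: [PARSE:-, VALIDATE:P4(v=4,ok=T), TRANSFORM:P3(v=0,ok=F), EMIT:-] out:-; in:-
Emitted by tick 7: ['P1', 'P2']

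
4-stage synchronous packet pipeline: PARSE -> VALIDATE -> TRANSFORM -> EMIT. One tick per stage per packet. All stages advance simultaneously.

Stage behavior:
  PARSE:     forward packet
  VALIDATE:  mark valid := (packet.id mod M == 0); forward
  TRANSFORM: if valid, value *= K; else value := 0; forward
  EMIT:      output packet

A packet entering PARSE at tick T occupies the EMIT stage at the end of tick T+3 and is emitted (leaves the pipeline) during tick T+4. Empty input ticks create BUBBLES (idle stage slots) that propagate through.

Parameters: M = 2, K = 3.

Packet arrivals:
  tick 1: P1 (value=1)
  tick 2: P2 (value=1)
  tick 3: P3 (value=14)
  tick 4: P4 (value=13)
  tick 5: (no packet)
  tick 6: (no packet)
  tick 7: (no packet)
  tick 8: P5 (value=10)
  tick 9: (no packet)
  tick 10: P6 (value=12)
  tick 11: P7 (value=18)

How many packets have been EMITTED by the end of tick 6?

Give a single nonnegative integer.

Tick 1: [PARSE:P1(v=1,ok=F), VALIDATE:-, TRANSFORM:-, EMIT:-] out:-; in:P1
Tick 2: [PARSE:P2(v=1,ok=F), VALIDATE:P1(v=1,ok=F), TRANSFORM:-, EMIT:-] out:-; in:P2
Tick 3: [PARSE:P3(v=14,ok=F), VALIDATE:P2(v=1,ok=T), TRANSFORM:P1(v=0,ok=F), EMIT:-] out:-; in:P3
Tick 4: [PARSE:P4(v=13,ok=F), VALIDATE:P3(v=14,ok=F), TRANSFORM:P2(v=3,ok=T), EMIT:P1(v=0,ok=F)] out:-; in:P4
Tick 5: [PARSE:-, VALIDATE:P4(v=13,ok=T), TRANSFORM:P3(v=0,ok=F), EMIT:P2(v=3,ok=T)] out:P1(v=0); in:-
Tick 6: [PARSE:-, VALIDATE:-, TRANSFORM:P4(v=39,ok=T), EMIT:P3(v=0,ok=F)] out:P2(v=3); in:-
Emitted by tick 6: ['P1', 'P2']

Answer: 2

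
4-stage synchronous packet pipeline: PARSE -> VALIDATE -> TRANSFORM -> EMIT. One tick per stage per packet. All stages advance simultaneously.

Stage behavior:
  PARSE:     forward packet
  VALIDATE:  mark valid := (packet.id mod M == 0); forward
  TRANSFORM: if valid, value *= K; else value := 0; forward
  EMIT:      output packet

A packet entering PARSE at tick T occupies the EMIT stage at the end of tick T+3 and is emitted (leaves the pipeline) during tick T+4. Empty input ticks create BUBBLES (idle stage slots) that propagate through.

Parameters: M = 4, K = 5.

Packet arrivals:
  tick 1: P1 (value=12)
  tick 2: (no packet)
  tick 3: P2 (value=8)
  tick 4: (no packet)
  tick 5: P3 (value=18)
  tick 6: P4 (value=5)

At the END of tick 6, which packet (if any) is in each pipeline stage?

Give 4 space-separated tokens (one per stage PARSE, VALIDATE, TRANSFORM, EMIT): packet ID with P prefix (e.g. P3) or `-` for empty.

Tick 1: [PARSE:P1(v=12,ok=F), VALIDATE:-, TRANSFORM:-, EMIT:-] out:-; in:P1
Tick 2: [PARSE:-, VALIDATE:P1(v=12,ok=F), TRANSFORM:-, EMIT:-] out:-; in:-
Tick 3: [PARSE:P2(v=8,ok=F), VALIDATE:-, TRANSFORM:P1(v=0,ok=F), EMIT:-] out:-; in:P2
Tick 4: [PARSE:-, VALIDATE:P2(v=8,ok=F), TRANSFORM:-, EMIT:P1(v=0,ok=F)] out:-; in:-
Tick 5: [PARSE:P3(v=18,ok=F), VALIDATE:-, TRANSFORM:P2(v=0,ok=F), EMIT:-] out:P1(v=0); in:P3
Tick 6: [PARSE:P4(v=5,ok=F), VALIDATE:P3(v=18,ok=F), TRANSFORM:-, EMIT:P2(v=0,ok=F)] out:-; in:P4
At end of tick 6: ['P4', 'P3', '-', 'P2']

Answer: P4 P3 - P2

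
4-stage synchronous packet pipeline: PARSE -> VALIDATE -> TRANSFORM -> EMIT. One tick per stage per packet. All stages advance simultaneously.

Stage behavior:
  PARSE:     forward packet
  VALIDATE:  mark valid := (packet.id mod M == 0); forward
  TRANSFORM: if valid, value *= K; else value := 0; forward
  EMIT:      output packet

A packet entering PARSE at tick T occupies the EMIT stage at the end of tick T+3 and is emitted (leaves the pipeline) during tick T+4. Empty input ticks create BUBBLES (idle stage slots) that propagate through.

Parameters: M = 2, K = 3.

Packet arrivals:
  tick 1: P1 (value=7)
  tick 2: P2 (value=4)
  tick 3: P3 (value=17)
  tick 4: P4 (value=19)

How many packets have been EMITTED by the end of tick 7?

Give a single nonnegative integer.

Tick 1: [PARSE:P1(v=7,ok=F), VALIDATE:-, TRANSFORM:-, EMIT:-] out:-; in:P1
Tick 2: [PARSE:P2(v=4,ok=F), VALIDATE:P1(v=7,ok=F), TRANSFORM:-, EMIT:-] out:-; in:P2
Tick 3: [PARSE:P3(v=17,ok=F), VALIDATE:P2(v=4,ok=T), TRANSFORM:P1(v=0,ok=F), EMIT:-] out:-; in:P3
Tick 4: [PARSE:P4(v=19,ok=F), VALIDATE:P3(v=17,ok=F), TRANSFORM:P2(v=12,ok=T), EMIT:P1(v=0,ok=F)] out:-; in:P4
Tick 5: [PARSE:-, VALIDATE:P4(v=19,ok=T), TRANSFORM:P3(v=0,ok=F), EMIT:P2(v=12,ok=T)] out:P1(v=0); in:-
Tick 6: [PARSE:-, VALIDATE:-, TRANSFORM:P4(v=57,ok=T), EMIT:P3(v=0,ok=F)] out:P2(v=12); in:-
Tick 7: [PARSE:-, VALIDATE:-, TRANSFORM:-, EMIT:P4(v=57,ok=T)] out:P3(v=0); in:-
Emitted by tick 7: ['P1', 'P2', 'P3']

Answer: 3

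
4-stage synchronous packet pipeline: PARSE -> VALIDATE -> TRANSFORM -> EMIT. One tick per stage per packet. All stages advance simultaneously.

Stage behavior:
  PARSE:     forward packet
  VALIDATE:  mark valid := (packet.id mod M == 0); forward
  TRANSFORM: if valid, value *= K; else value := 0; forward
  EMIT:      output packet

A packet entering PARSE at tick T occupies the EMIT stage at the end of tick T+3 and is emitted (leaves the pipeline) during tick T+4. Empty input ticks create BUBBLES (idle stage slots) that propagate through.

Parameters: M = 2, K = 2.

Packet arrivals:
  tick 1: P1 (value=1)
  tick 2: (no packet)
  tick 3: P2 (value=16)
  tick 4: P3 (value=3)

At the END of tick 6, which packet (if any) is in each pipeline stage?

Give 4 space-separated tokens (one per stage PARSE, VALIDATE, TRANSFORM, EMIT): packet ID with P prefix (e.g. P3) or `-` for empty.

Answer: - - P3 P2

Derivation:
Tick 1: [PARSE:P1(v=1,ok=F), VALIDATE:-, TRANSFORM:-, EMIT:-] out:-; in:P1
Tick 2: [PARSE:-, VALIDATE:P1(v=1,ok=F), TRANSFORM:-, EMIT:-] out:-; in:-
Tick 3: [PARSE:P2(v=16,ok=F), VALIDATE:-, TRANSFORM:P1(v=0,ok=F), EMIT:-] out:-; in:P2
Tick 4: [PARSE:P3(v=3,ok=F), VALIDATE:P2(v=16,ok=T), TRANSFORM:-, EMIT:P1(v=0,ok=F)] out:-; in:P3
Tick 5: [PARSE:-, VALIDATE:P3(v=3,ok=F), TRANSFORM:P2(v=32,ok=T), EMIT:-] out:P1(v=0); in:-
Tick 6: [PARSE:-, VALIDATE:-, TRANSFORM:P3(v=0,ok=F), EMIT:P2(v=32,ok=T)] out:-; in:-
At end of tick 6: ['-', '-', 'P3', 'P2']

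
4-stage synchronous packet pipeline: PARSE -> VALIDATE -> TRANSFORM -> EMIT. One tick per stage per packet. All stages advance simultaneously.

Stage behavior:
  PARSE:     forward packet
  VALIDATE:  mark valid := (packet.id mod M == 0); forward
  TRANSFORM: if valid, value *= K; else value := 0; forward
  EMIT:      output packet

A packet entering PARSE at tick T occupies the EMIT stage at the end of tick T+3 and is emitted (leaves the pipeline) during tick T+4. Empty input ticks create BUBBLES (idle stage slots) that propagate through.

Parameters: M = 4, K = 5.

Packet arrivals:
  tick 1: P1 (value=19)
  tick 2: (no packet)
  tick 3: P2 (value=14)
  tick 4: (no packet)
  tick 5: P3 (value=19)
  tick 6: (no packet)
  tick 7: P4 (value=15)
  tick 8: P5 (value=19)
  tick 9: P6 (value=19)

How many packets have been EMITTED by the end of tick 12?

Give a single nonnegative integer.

Tick 1: [PARSE:P1(v=19,ok=F), VALIDATE:-, TRANSFORM:-, EMIT:-] out:-; in:P1
Tick 2: [PARSE:-, VALIDATE:P1(v=19,ok=F), TRANSFORM:-, EMIT:-] out:-; in:-
Tick 3: [PARSE:P2(v=14,ok=F), VALIDATE:-, TRANSFORM:P1(v=0,ok=F), EMIT:-] out:-; in:P2
Tick 4: [PARSE:-, VALIDATE:P2(v=14,ok=F), TRANSFORM:-, EMIT:P1(v=0,ok=F)] out:-; in:-
Tick 5: [PARSE:P3(v=19,ok=F), VALIDATE:-, TRANSFORM:P2(v=0,ok=F), EMIT:-] out:P1(v=0); in:P3
Tick 6: [PARSE:-, VALIDATE:P3(v=19,ok=F), TRANSFORM:-, EMIT:P2(v=0,ok=F)] out:-; in:-
Tick 7: [PARSE:P4(v=15,ok=F), VALIDATE:-, TRANSFORM:P3(v=0,ok=F), EMIT:-] out:P2(v=0); in:P4
Tick 8: [PARSE:P5(v=19,ok=F), VALIDATE:P4(v=15,ok=T), TRANSFORM:-, EMIT:P3(v=0,ok=F)] out:-; in:P5
Tick 9: [PARSE:P6(v=19,ok=F), VALIDATE:P5(v=19,ok=F), TRANSFORM:P4(v=75,ok=T), EMIT:-] out:P3(v=0); in:P6
Tick 10: [PARSE:-, VALIDATE:P6(v=19,ok=F), TRANSFORM:P5(v=0,ok=F), EMIT:P4(v=75,ok=T)] out:-; in:-
Tick 11: [PARSE:-, VALIDATE:-, TRANSFORM:P6(v=0,ok=F), EMIT:P5(v=0,ok=F)] out:P4(v=75); in:-
Tick 12: [PARSE:-, VALIDATE:-, TRANSFORM:-, EMIT:P6(v=0,ok=F)] out:P5(v=0); in:-
Emitted by tick 12: ['P1', 'P2', 'P3', 'P4', 'P5']

Answer: 5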